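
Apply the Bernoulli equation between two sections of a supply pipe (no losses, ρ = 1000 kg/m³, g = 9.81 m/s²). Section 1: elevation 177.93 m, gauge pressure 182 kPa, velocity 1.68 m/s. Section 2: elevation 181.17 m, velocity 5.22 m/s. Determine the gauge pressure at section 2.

Pressure head at 1: ψ₁ = P₁/(ρg) = 182×1000 / (1000 × 9.81) = 18.55 m.
Velocity heads: v₁²/2g = 1.68²/19.62 = 0.144 m; v₂²/2g = 5.22²/19.62 = 1.389 m.
Total head H = z₁ + ψ₁ + v₁²/2g = 177.93 + 18.55 + 0.144 = 196.62 m.
ψ₂ = H − z₂ − v₂²/2g = 196.62 − 181.17 − 1.389 = 14.06 m.
P₂ = ρgψ₂ = 1000 × 9.81 × 14.06 ≈ 138 kPa.

P₂ ≈ 138 kPa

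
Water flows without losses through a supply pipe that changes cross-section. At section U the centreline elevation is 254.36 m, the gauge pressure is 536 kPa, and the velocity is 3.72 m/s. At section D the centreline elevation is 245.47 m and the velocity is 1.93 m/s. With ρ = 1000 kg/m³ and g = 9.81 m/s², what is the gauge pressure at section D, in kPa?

Pressure head at U: ψ₁ = P₁/(ρg) = 536×1000 / (1000 × 9.81) = 54.64 m.
Velocity heads: v₁²/2g = 3.72²/19.62 = 0.705 m; v₂²/2g = 1.93²/19.62 = 0.190 m.
Total head H = z₁ + ψ₁ + v₁²/2g = 254.36 + 54.64 + 0.705 = 309.70 m.
ψ₂ = H − z₂ − v₂²/2g = 309.70 − 245.47 − 0.190 = 64.04 m.
P₂ = ρgψ₂ = 1000 × 9.81 × 64.04 ≈ 628 kPa.

P₂ ≈ 628 kPa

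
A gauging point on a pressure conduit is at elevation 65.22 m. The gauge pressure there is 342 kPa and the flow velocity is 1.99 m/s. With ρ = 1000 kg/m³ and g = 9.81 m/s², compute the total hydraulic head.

Pressure head ψ = P/(ρg) = 342×1000 / (1000 × 9.81) = 34.86 m.
Velocity head = v²/(2g) = 1.99² / (2 × 9.81) = 0.202 m.
h = z + ψ + v²/(2g) = 65.22 + 34.86 + 0.202 = 100.28 m.

h ≈ 100.28 m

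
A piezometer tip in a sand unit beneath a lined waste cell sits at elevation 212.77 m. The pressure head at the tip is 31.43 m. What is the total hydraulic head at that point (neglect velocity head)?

h = z + ψ = 212.77 + 31.43 = 244.20 m.

h ≈ 244.20 m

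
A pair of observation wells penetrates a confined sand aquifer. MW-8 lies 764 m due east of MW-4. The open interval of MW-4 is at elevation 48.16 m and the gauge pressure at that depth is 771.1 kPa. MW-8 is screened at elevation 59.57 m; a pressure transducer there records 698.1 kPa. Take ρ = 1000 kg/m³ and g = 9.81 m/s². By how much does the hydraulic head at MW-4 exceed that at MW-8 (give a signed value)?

Pressure head at MW-4: ψ = P/(ρg) = 771.1×1000 / (1000 × 9.81) = 78.60 m.
Total head at MW-4: h = z + ψ = 48.16 + 78.60 = 126.76 m.
Pressure head at MW-8: ψ = P/(ρg) = 698.1×1000 / (1000 × 9.81) = 71.16 m.
Total head at MW-8: h = z + ψ = 59.57 + 71.16 = 130.73 m.
Head difference: h(MW-4) − h(MW-8) = 126.76 − 130.73 = -3.97 m.

Δh ≈ -3.97 m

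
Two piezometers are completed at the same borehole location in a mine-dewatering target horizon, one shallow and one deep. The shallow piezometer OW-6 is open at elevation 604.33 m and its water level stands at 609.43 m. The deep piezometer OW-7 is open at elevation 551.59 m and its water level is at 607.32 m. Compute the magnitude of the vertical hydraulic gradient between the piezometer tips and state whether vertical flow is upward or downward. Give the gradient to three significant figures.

Total head at OW-6: h = 609.43 m (water level in the standpipe).
Total head at OW-7: h = 607.32 m.
Δh = h(OW-6) − h(OW-7) = 609.43 − 607.32 = 2.11 m.
Vertical separation Δz = 604.33 − 551.59 = 52.74 m.
|i_v| = |Δh| / Δz = 2.11 / 52.74 = 0.0400.
Head is higher in the shallow piezometer, so vertical flow is downward (recharge condition).

|i_v| ≈ 0.0400; vertical flow is downward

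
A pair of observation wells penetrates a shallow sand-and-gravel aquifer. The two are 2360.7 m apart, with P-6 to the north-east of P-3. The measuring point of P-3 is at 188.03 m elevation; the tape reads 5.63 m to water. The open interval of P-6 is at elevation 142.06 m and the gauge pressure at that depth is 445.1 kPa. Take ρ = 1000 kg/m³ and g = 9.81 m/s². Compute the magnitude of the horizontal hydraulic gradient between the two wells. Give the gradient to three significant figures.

Total head at P-3: h = 188.03 − 5.63 = 182.40 m.
Pressure head at P-6: ψ = P/(ρg) = 445.1×1000 / (1000 × 9.81) = 45.37 m.
Total head at P-6: h = z + ψ = 142.06 + 45.37 = 187.43 m.
Head difference: h(P-3) − h(P-6) = 182.40 − 187.43 = -5.03 m.
Hydraulic gradient: i = |Δh| / L = 5.03 / 2360.7 = 0.00213.

i ≈ 0.00213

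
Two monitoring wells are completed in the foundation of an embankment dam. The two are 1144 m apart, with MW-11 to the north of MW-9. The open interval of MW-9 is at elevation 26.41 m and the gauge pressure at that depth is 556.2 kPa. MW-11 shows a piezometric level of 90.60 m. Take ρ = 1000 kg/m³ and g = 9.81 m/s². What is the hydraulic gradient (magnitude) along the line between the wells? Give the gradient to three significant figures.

i ≈ 0.00655

Pressure head at MW-9: ψ = P/(ρg) = 556.2×1000 / (1000 × 9.81) = 56.70 m.
Total head at MW-9: h = z + ψ = 26.41 + 56.70 = 83.11 m.
Total head at MW-11: h = 90.60 m (water level in the piezometer is the total head).
Head difference: h(MW-9) − h(MW-11) = 83.11 − 90.60 = -7.49 m.
Hydraulic gradient: i = |Δh| / L = 7.49 / 1144 = 0.00655.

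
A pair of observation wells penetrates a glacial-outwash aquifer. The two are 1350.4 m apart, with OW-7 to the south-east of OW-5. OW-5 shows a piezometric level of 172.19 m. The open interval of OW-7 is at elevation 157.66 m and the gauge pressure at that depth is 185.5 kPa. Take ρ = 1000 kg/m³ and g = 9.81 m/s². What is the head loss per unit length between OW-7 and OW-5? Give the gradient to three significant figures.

Total head at OW-5: h = 172.19 m (water level in the piezometer is the total head).
Pressure head at OW-7: ψ = P/(ρg) = 185.5×1000 / (1000 × 9.81) = 18.91 m.
Total head at OW-7: h = z + ψ = 157.66 + 18.91 = 176.57 m.
Head difference: h(OW-5) − h(OW-7) = 172.19 − 176.57 = -4.38 m.
Hydraulic gradient: i = |Δh| / L = 4.38 / 1350.4 = 0.00324.

i ≈ 0.00324 m/m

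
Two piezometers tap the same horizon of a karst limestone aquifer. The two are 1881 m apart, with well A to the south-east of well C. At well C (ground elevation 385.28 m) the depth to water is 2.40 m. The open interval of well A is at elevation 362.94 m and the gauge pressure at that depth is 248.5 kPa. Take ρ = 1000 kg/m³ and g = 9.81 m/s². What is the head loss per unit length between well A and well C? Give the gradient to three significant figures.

Total head at well C: h = 385.28 − 2.40 = 382.88 m.
Pressure head at well A: ψ = P/(ρg) = 248.5×1000 / (1000 × 9.81) = 25.33 m.
Total head at well A: h = z + ψ = 362.94 + 25.33 = 388.27 m.
Head difference: h(well C) − h(well A) = 382.88 − 388.27 = -5.39 m.
Hydraulic gradient: i = |Δh| / L = 5.39 / 1881 = 0.00287.

i ≈ 0.00287 m/m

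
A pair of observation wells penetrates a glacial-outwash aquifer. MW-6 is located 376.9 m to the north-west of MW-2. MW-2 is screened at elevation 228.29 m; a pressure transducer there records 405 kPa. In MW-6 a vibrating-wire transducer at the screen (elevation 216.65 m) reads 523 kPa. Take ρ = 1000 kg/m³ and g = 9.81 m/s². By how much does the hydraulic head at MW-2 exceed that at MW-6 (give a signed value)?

Pressure head at MW-2: ψ = P/(ρg) = 405×1000 / (1000 × 9.81) = 41.28 m.
Total head at MW-2: h = z + ψ = 228.29 + 41.28 = 269.57 m.
Pressure head at MW-6: ψ = P/(ρg) = 523×1000 / (1000 × 9.81) = 53.31 m.
Total head at MW-6: h = z + ψ = 216.65 + 53.31 = 269.96 m.
Head difference: h(MW-2) − h(MW-6) = 269.57 − 269.96 = -0.39 m.

Δh ≈ -0.39 m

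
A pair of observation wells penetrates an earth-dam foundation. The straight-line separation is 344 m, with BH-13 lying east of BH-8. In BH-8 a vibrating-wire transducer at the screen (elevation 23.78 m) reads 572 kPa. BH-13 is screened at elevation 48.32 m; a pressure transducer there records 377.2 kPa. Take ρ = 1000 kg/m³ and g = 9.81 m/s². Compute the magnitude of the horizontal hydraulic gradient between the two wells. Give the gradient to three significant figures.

Pressure head at BH-8: ψ = P/(ρg) = 572×1000 / (1000 × 9.81) = 58.31 m.
Total head at BH-8: h = z + ψ = 23.78 + 58.31 = 82.09 m.
Pressure head at BH-13: ψ = P/(ρg) = 377.2×1000 / (1000 × 9.81) = 38.45 m.
Total head at BH-13: h = z + ψ = 48.32 + 38.45 = 86.77 m.
Head difference: h(BH-8) − h(BH-13) = 82.09 − 86.77 = -4.68 m.
Hydraulic gradient: i = |Δh| / L = 4.68 / 344 = 0.0136.

i ≈ 0.0136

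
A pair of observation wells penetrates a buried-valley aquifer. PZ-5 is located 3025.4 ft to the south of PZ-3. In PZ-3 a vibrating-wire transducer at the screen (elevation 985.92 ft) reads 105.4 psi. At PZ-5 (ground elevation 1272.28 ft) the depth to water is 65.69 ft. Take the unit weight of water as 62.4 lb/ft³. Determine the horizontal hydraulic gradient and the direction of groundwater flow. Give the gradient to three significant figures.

Pressure head at PZ-3: ψ = 144·P/γ = 144 × 105.4 / 62.4 = 243.23 ft.
Total head at PZ-3: h = z + ψ = 985.92 + 243.23 = 1229.15 ft.
Total head at PZ-5: h = 1272.28 − 65.69 = 1206.59 ft.
Head difference: h(PZ-3) − h(PZ-5) = 1229.15 − 1206.59 = 22.56 ft.
Hydraulic gradient: i = |Δh| / L = 22.56 / 3025.4 = 0.00746.
Flow is from higher to lower head: from PZ-3 toward PZ-5, i.e. toward the south.

i ≈ 0.00746; groundwater flows toward the south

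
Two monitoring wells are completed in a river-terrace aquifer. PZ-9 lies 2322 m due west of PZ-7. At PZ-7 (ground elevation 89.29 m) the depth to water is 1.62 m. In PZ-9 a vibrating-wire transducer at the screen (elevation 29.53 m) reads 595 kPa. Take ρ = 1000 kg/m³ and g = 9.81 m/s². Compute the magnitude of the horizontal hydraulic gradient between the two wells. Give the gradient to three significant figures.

Total head at PZ-7: h = 89.29 − 1.62 = 87.67 m.
Pressure head at PZ-9: ψ = P/(ρg) = 595×1000 / (1000 × 9.81) = 60.65 m.
Total head at PZ-9: h = z + ψ = 29.53 + 60.65 = 90.18 m.
Head difference: h(PZ-7) − h(PZ-9) = 87.67 − 90.18 = -2.51 m.
Hydraulic gradient: i = |Δh| / L = 2.51 / 2322 = 0.00108.

i ≈ 0.00108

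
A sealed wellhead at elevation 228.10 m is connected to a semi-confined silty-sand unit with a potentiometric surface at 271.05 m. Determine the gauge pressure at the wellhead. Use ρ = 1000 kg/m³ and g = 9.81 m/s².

Head above the cap: Δh = 271.05 − 228.10 = 42.95 m.
P = ρgΔh = 1000 × 9.81 × 42.95 = 421340 Pa ≈ 421 kPa.

P ≈ 421 kPa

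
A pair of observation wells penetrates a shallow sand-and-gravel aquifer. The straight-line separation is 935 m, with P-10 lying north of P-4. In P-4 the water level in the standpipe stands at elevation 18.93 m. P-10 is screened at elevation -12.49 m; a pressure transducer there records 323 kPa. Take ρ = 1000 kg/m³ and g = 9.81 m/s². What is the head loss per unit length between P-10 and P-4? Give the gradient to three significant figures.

i ≈ 0.00161 m/m

Total head at P-4: h = 18.93 m (water level in the piezometer is the total head).
Pressure head at P-10: ψ = P/(ρg) = 323×1000 / (1000 × 9.81) = 32.93 m.
Total head at P-10: h = z + ψ = -12.49 + 32.93 = 20.44 m.
Head difference: h(P-4) − h(P-10) = 18.93 − 20.44 = -1.51 m.
Hydraulic gradient: i = |Δh| / L = 1.51 / 935 = 0.00161.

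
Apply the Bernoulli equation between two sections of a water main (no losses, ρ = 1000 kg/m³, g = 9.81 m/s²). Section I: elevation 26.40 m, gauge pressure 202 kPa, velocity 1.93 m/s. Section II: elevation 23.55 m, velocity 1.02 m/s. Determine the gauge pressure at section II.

Pressure head at I: ψ₁ = P₁/(ρg) = 202×1000 / (1000 × 9.81) = 20.59 m.
Velocity heads: v₁²/2g = 1.93²/19.62 = 0.190 m; v₂²/2g = 1.02²/19.62 = 0.053 m.
Total head H = z₁ + ψ₁ + v₁²/2g = 26.40 + 20.59 + 0.190 = 47.18 m.
ψ₂ = H − z₂ − v₂²/2g = 47.18 − 23.55 − 0.053 = 23.58 m.
P₂ = ρgψ₂ = 1000 × 9.81 × 23.58 ≈ 231 kPa.

P₂ ≈ 231 kPa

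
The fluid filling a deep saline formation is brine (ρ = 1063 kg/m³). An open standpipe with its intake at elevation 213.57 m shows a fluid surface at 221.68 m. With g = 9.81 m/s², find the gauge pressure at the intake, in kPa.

P ≈ 84.6 kPa

Pressure head ψ = h − z = 221.68 − 213.57 = 8.11 m.
P = ρgψ = 1063 × 9.81 × 8.11 = 84571 Pa ≈ 84.6 kPa.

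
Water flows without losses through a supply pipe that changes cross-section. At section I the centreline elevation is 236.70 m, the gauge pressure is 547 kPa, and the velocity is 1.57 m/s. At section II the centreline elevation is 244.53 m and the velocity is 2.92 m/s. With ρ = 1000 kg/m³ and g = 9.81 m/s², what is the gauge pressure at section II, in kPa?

P₂ ≈ 467 kPa

Pressure head at I: ψ₁ = P₁/(ρg) = 547×1000 / (1000 × 9.81) = 55.76 m.
Velocity heads: v₁²/2g = 1.57²/19.62 = 0.126 m; v₂²/2g = 2.92²/19.62 = 0.435 m.
Total head H = z₁ + ψ₁ + v₁²/2g = 236.70 + 55.76 + 0.126 = 292.59 m.
ψ₂ = H − z₂ − v₂²/2g = 292.59 − 244.53 − 0.435 = 47.62 m.
P₂ = ρgψ₂ = 1000 × 9.81 × 47.62 ≈ 467 kPa.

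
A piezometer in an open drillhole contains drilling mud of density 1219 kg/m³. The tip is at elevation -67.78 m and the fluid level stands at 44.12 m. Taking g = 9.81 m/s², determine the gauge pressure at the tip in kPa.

P ≈ 1340 kPa

Pressure head ψ = h − z = 44.12 − (-67.78) = 111.90 m.
P = ρgψ = 1219 × 9.81 × 111.90 = 1338144 Pa ≈ 1340 kPa.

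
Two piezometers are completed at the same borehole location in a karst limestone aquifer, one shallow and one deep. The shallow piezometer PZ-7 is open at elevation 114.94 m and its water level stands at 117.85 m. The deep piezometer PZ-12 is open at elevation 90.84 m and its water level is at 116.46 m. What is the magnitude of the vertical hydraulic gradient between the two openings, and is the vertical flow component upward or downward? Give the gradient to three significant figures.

Total head at PZ-7: h = 117.85 m (water level in the standpipe).
Total head at PZ-12: h = 116.46 m.
Δh = h(PZ-7) − h(PZ-12) = 117.85 − 116.46 = 1.39 m.
Vertical separation Δz = 114.94 − 90.84 = 24.10 m.
|i_v| = |Δh| / Δz = 1.39 / 24.10 = 0.0577.
Head is higher in the shallow piezometer, so vertical flow is downward (recharge condition).

|i_v| ≈ 0.0577; vertical flow is downward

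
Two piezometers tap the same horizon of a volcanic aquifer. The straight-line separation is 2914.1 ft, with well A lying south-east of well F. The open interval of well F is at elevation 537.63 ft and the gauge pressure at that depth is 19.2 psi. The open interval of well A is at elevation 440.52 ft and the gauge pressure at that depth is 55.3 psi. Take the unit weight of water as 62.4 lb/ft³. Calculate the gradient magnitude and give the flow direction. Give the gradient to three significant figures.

i ≈ 0.00474; groundwater flows toward the south-east

Pressure head at well F: ψ = 144·P/γ = 144 × 19.2 / 62.4 = 44.31 ft.
Total head at well F: h = z + ψ = 537.63 + 44.31 = 581.94 ft.
Pressure head at well A: ψ = 144·P/γ = 144 × 55.3 / 62.4 = 127.62 ft.
Total head at well A: h = z + ψ = 440.52 + 127.62 = 568.14 ft.
Head difference: h(well F) − h(well A) = 581.94 − 568.14 = 13.80 ft.
Hydraulic gradient: i = |Δh| / L = 13.80 / 2914.1 = 0.00474.
Flow is from higher to lower head: from well F toward well A, i.e. toward the south-east.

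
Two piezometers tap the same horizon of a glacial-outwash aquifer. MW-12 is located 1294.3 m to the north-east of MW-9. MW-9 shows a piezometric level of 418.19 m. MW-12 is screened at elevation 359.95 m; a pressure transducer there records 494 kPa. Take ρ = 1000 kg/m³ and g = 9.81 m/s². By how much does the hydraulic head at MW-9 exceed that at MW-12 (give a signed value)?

Δh ≈ 7.88 m

Total head at MW-9: h = 418.19 m (water level in the piezometer is the total head).
Pressure head at MW-12: ψ = P/(ρg) = 494×1000 / (1000 × 9.81) = 50.36 m.
Total head at MW-12: h = z + ψ = 359.95 + 50.36 = 410.31 m.
Head difference: h(MW-9) − h(MW-12) = 418.19 − 410.31 = 7.88 m.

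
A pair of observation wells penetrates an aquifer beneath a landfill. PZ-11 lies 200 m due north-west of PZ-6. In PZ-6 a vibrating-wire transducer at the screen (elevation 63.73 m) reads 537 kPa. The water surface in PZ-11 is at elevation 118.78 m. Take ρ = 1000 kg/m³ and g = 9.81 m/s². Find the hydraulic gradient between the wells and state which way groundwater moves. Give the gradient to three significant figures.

Pressure head at PZ-6: ψ = P/(ρg) = 537×1000 / (1000 × 9.81) = 54.74 m.
Total head at PZ-6: h = z + ψ = 63.73 + 54.74 = 118.47 m.
Total head at PZ-11: h = 118.78 m (water level in the piezometer is the total head).
Head difference: h(PZ-6) − h(PZ-11) = 118.47 − 118.78 = -0.31 m.
Hydraulic gradient: i = |Δh| / L = 0.31 / 200 = 0.00155.
Flow is from higher to lower head: from PZ-11 toward PZ-6, i.e. toward the south-east.

i ≈ 0.00155; groundwater flows toward the south-east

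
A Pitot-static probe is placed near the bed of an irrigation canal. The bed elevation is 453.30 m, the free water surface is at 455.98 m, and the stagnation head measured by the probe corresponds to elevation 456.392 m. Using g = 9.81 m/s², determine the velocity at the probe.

Near the bed, under hydrostatic conditions, the piezometric head (z + ψ) equals the free-surface elevation, 455.98 m.
Velocity head = total − piezometric = 456.392 − 455.98 = 0.412 m.
v = √(2g·h_v) = √(2 × 9.81 × 0.412) = 2.84 m/s.

v ≈ 2.84 m/s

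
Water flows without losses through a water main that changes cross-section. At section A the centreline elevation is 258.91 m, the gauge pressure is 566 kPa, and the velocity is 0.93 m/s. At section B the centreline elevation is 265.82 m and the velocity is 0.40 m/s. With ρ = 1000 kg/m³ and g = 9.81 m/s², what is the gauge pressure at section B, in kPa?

Pressure head at A: ψ₁ = P₁/(ρg) = 566×1000 / (1000 × 9.81) = 57.70 m.
Velocity heads: v₁²/2g = 0.93²/19.62 = 0.044 m; v₂²/2g = 0.40²/19.62 = 0.008 m.
Total head H = z₁ + ψ₁ + v₁²/2g = 258.91 + 57.70 + 0.044 = 316.65 m.
ψ₂ = H − z₂ − v₂²/2g = 316.65 − 265.82 − 0.008 = 50.82 m.
P₂ = ρgψ₂ = 1000 × 9.81 × 50.82 ≈ 499 kPa.

P₂ ≈ 499 kPa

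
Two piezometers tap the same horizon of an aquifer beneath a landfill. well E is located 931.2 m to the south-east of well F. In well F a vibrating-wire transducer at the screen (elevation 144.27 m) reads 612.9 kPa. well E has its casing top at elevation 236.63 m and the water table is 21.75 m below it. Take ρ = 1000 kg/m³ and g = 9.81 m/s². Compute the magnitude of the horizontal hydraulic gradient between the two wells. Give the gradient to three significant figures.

Pressure head at well F: ψ = P/(ρg) = 612.9×1000 / (1000 × 9.81) = 62.48 m.
Total head at well F: h = z + ψ = 144.27 + 62.48 = 206.75 m.
Total head at well E: h = 236.63 − 21.75 = 214.88 m.
Head difference: h(well F) − h(well E) = 206.75 − 214.88 = -8.13 m.
Hydraulic gradient: i = |Δh| / L = 8.13 / 931.2 = 0.00873.

i ≈ 0.00873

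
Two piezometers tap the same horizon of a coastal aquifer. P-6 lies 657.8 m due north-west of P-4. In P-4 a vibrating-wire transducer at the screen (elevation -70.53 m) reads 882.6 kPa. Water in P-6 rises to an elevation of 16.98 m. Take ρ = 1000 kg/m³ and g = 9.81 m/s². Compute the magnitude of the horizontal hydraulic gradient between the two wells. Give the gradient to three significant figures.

Pressure head at P-4: ψ = P/(ρg) = 882.6×1000 / (1000 × 9.81) = 89.97 m.
Total head at P-4: h = z + ψ = -70.53 + 89.97 = 19.44 m.
Total head at P-6: h = 16.98 m (water level in the piezometer is the total head).
Head difference: h(P-4) − h(P-6) = 19.44 − 16.98 = 2.46 m.
Hydraulic gradient: i = |Δh| / L = 2.46 / 657.8 = 0.00374.

i ≈ 0.00374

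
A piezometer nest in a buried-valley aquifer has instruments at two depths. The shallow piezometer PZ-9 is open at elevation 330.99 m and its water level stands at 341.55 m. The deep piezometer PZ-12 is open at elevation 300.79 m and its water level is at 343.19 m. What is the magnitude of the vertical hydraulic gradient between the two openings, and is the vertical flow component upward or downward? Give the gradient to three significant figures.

|i_v| ≈ 0.0543; vertical flow is upward

Total head at PZ-9: h = 341.55 m (water level in the standpipe).
Total head at PZ-12: h = 343.19 m.
Δh = h(PZ-9) − h(PZ-12) = 341.55 − 343.19 = -1.64 m.
Vertical separation Δz = 330.99 − 300.79 = 30.20 m.
|i_v| = |Δh| / Δz = 1.64 / 30.20 = 0.0543.
Head is higher in the deep piezometer, so vertical flow is upward (discharge condition).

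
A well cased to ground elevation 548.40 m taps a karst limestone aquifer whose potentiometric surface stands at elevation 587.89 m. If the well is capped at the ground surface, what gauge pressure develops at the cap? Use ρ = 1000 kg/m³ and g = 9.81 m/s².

P ≈ 387 kPa

Head above the cap: Δh = 587.89 − 548.40 = 39.49 m.
P = ρgΔh = 1000 × 9.81 × 39.49 = 387397 Pa ≈ 387 kPa.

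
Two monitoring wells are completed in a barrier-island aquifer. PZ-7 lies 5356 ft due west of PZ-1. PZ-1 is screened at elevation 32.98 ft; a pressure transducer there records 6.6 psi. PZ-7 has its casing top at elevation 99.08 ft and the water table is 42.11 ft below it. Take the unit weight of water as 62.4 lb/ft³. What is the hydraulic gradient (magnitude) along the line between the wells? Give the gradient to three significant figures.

i ≈ 0.00164

Pressure head at PZ-1: ψ = 144·P/γ = 144 × 6.6 / 62.4 = 15.23 ft.
Total head at PZ-1: h = z + ψ = 32.98 + 15.23 = 48.21 ft.
Total head at PZ-7: h = 99.08 − 42.11 = 56.97 ft.
Head difference: h(PZ-1) − h(PZ-7) = 48.21 − 56.97 = -8.76 ft.
Hydraulic gradient: i = |Δh| / L = 8.76 / 5356 = 0.00164.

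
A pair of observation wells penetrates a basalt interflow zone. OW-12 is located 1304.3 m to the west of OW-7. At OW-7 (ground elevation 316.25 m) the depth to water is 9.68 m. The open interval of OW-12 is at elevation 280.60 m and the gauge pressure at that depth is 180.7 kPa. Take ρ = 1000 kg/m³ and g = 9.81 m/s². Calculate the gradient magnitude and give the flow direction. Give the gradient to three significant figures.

i ≈ 0.00579; groundwater flows toward the west

Total head at OW-7: h = 316.25 − 9.68 = 306.57 m.
Pressure head at OW-12: ψ = P/(ρg) = 180.7×1000 / (1000 × 9.81) = 18.42 m.
Total head at OW-12: h = z + ψ = 280.60 + 18.42 = 299.02 m.
Head difference: h(OW-7) − h(OW-12) = 306.57 − 299.02 = 7.55 m.
Hydraulic gradient: i = |Δh| / L = 7.55 / 1304.3 = 0.00579.
Flow is from higher to lower head: from OW-7 toward OW-12, i.e. toward the west.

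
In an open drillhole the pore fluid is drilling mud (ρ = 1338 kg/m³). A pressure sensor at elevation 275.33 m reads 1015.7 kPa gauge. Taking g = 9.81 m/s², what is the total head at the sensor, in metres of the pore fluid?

ψ = P/(ρg) = 1015.7×1000 / (1338 × 9.81) = 77.38 m.
h = z + ψ = 275.33 + 77.38 = 352.71 m.

h ≈ 352.71 m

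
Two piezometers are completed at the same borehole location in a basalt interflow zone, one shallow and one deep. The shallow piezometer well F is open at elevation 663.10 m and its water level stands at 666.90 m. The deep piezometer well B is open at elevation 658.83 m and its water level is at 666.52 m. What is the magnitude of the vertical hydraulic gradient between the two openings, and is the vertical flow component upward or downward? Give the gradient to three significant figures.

Total head at well F: h = 666.90 m (water level in the standpipe).
Total head at well B: h = 666.52 m.
Δh = h(well F) − h(well B) = 666.90 − 666.52 = 0.38 m.
Vertical separation Δz = 663.10 − 658.83 = 4.27 m.
|i_v| = |Δh| / Δz = 0.38 / 4.27 = 0.0890.
Head is higher in the shallow piezometer, so vertical flow is downward (recharge condition).

|i_v| ≈ 0.0890; vertical flow is downward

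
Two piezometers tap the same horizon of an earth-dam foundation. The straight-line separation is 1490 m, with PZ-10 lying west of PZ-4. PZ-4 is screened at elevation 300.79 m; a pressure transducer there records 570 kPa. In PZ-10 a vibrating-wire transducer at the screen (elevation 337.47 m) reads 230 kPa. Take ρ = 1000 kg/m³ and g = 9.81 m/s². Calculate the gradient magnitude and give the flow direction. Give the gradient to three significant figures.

Pressure head at PZ-4: ψ = P/(ρg) = 570×1000 / (1000 × 9.81) = 58.10 m.
Total head at PZ-4: h = z + ψ = 300.79 + 58.10 = 358.89 m.
Pressure head at PZ-10: ψ = P/(ρg) = 230×1000 / (1000 × 9.81) = 23.45 m.
Total head at PZ-10: h = z + ψ = 337.47 + 23.45 = 360.92 m.
Head difference: h(PZ-4) − h(PZ-10) = 358.89 − 360.92 = -2.03 m.
Hydraulic gradient: i = |Δh| / L = 2.03 / 1490 = 0.00136.
Flow is from higher to lower head: from PZ-10 toward PZ-4, i.e. toward the east.

i ≈ 0.00136; groundwater flows toward the east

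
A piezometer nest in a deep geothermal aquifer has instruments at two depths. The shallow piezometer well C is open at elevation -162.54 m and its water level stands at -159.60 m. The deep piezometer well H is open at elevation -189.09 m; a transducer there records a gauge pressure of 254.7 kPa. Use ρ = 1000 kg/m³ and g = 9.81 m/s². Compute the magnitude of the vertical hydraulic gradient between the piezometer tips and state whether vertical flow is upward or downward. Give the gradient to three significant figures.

Total head at well C: h = -159.60 m (water level in the standpipe).
Pressure head at well H: ψ = P/(ρg) = 254.7×1000 / (1000 × 9.81) = 25.96 m.
Total head at well H: h = z + ψ = -189.09 + 25.96 = -163.13 m.
Δh = h(well C) − h(well H) = -159.60 − (-163.13) = 3.53 m.
Vertical separation Δz = -162.54 − (-189.09) = 26.55 m.
|i_v| = |Δh| / Δz = 3.53 / 26.55 = 0.133.
Head is higher in the shallow piezometer, so vertical flow is downward (recharge condition).

|i_v| ≈ 0.133; vertical flow is downward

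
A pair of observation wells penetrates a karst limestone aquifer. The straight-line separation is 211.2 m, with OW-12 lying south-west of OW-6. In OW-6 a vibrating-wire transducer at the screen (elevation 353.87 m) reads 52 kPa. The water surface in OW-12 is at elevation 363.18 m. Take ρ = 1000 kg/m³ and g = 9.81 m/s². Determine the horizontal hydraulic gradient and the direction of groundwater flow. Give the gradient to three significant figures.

i ≈ 0.0190; groundwater flows toward the north-east

Pressure head at OW-6: ψ = P/(ρg) = 52×1000 / (1000 × 9.81) = 5.30 m.
Total head at OW-6: h = z + ψ = 353.87 + 5.30 = 359.17 m.
Total head at OW-12: h = 363.18 m (water level in the piezometer is the total head).
Head difference: h(OW-6) − h(OW-12) = 359.17 − 363.18 = -4.01 m.
Hydraulic gradient: i = |Δh| / L = 4.01 / 211.2 = 0.0190.
Flow is from higher to lower head: from OW-12 toward OW-6, i.e. toward the north-east.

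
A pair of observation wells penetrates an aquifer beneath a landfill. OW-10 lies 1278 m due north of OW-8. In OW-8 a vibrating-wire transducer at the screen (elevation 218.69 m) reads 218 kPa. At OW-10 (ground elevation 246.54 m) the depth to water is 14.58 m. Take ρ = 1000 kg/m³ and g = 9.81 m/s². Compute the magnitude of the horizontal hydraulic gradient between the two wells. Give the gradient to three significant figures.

i ≈ 0.00700

Pressure head at OW-8: ψ = P/(ρg) = 218×1000 / (1000 × 9.81) = 22.22 m.
Total head at OW-8: h = z + ψ = 218.69 + 22.22 = 240.91 m.
Total head at OW-10: h = 246.54 − 14.58 = 231.96 m.
Head difference: h(OW-8) − h(OW-10) = 240.91 − 231.96 = 8.95 m.
Hydraulic gradient: i = |Δh| / L = 8.95 / 1278 = 0.00700.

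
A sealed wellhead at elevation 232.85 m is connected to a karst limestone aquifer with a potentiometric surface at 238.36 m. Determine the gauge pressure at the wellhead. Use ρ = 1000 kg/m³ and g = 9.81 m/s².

P ≈ 54.1 kPa

Head above the cap: Δh = 238.36 − 232.85 = 5.51 m.
P = ρgΔh = 1000 × 9.81 × 5.51 = 54053 Pa ≈ 54.1 kPa.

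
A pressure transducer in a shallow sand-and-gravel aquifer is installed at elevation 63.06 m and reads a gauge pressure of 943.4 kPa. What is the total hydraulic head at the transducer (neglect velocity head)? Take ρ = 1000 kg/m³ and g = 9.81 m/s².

h ≈ 159.23 m

ψ = P/(ρg) = 943.4×1000 / (1000 × 9.81) = 96.17 m.
h = z + ψ = 63.06 + 96.17 = 159.23 m.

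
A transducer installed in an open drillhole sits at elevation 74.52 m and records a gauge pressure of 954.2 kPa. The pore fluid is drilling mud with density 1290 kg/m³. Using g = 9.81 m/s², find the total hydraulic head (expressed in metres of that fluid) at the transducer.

h ≈ 149.92 m

ψ = P/(ρg) = 954.2×1000 / (1290 × 9.81) = 75.40 m.
h = z + ψ = 74.52 + 75.40 = 149.92 m.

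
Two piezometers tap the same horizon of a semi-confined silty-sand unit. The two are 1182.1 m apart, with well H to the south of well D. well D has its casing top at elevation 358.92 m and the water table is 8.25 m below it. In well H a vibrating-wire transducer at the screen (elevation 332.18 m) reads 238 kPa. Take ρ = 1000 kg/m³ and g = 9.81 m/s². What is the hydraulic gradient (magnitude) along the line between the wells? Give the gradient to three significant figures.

i ≈ 0.00488

Total head at well D: h = 358.92 − 8.25 = 350.67 m.
Pressure head at well H: ψ = P/(ρg) = 238×1000 / (1000 × 9.81) = 24.26 m.
Total head at well H: h = z + ψ = 332.18 + 24.26 = 356.44 m.
Head difference: h(well D) − h(well H) = 350.67 − 356.44 = -5.77 m.
Hydraulic gradient: i = |Δh| / L = 5.77 / 1182.1 = 0.00488.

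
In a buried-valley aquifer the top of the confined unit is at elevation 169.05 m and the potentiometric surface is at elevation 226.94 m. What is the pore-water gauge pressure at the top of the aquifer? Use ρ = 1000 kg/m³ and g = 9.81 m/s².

Pressure head at the aquifer top: ψ = h − z = 226.94 − 169.05 = 57.89 m.
P = ρgψ = 1000 × 9.81 × 57.89 = 567901 Pa ≈ 568 kPa.

P ≈ 568 kPa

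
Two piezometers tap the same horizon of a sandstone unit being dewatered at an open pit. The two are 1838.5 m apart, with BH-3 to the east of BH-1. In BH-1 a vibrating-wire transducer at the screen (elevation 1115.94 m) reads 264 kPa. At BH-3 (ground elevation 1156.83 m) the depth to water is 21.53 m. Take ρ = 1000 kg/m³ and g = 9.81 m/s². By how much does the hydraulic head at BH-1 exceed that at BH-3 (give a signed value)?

Δh ≈ 7.55 m

Pressure head at BH-1: ψ = P/(ρg) = 264×1000 / (1000 × 9.81) = 26.91 m.
Total head at BH-1: h = z + ψ = 1115.94 + 26.91 = 1142.85 m.
Total head at BH-3: h = 1156.83 − 21.53 = 1135.30 m.
Head difference: h(BH-1) − h(BH-3) = 1142.85 − 1135.30 = 7.55 m.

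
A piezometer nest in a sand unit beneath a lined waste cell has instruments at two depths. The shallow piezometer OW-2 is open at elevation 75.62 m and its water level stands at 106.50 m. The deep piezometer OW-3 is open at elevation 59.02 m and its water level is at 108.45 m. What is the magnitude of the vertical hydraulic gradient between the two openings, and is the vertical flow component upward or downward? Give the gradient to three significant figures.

Total head at OW-2: h = 106.50 m (water level in the standpipe).
Total head at OW-3: h = 108.45 m.
Δh = h(OW-2) − h(OW-3) = 106.50 − 108.45 = -1.95 m.
Vertical separation Δz = 75.62 − 59.02 = 16.60 m.
|i_v| = |Δh| / Δz = 1.95 / 16.60 = 0.117.
Head is higher in the deep piezometer, so vertical flow is upward (discharge condition).

|i_v| ≈ 0.117; vertical flow is upward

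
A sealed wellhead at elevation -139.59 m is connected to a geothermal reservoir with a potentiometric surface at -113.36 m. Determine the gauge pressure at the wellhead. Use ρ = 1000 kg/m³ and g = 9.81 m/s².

Head above the cap: Δh = -113.36 − (-139.59) = 26.23 m.
P = ρgΔh = 1000 × 9.81 × 26.23 = 257316 Pa ≈ 257 kPa.

P ≈ 257 kPa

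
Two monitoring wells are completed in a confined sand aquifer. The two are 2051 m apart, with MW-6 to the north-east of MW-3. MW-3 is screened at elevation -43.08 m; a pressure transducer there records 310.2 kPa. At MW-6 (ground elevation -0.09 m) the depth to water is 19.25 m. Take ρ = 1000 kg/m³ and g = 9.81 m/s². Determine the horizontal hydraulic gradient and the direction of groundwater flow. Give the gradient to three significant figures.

i ≈ 0.00384; groundwater flows toward the north-east

Pressure head at MW-3: ψ = P/(ρg) = 310.2×1000 / (1000 × 9.81) = 31.62 m.
Total head at MW-3: h = z + ψ = -43.08 + 31.62 = -11.46 m.
Total head at MW-6: h = -0.09 − 19.25 = -19.34 m.
Head difference: h(MW-3) − h(MW-6) = -11.46 − (-19.34) = 7.88 m.
Hydraulic gradient: i = |Δh| / L = 7.88 / 2051 = 0.00384.
Flow is from higher to lower head: from MW-3 toward MW-6, i.e. toward the north-east.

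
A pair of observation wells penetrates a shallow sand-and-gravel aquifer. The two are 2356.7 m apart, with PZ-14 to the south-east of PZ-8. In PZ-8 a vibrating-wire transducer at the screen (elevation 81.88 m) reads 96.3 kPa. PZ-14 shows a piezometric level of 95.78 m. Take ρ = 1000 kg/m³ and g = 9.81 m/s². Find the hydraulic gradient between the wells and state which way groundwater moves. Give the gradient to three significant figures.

i ≈ 0.00173; groundwater flows toward the north-west

Pressure head at PZ-8: ψ = P/(ρg) = 96.3×1000 / (1000 × 9.81) = 9.82 m.
Total head at PZ-8: h = z + ψ = 81.88 + 9.82 = 91.70 m.
Total head at PZ-14: h = 95.78 m (water level in the piezometer is the total head).
Head difference: h(PZ-8) − h(PZ-14) = 91.70 − 95.78 = -4.08 m.
Hydraulic gradient: i = |Δh| / L = 4.08 / 2356.7 = 0.00173.
Flow is from higher to lower head: from PZ-14 toward PZ-8, i.e. toward the north-west.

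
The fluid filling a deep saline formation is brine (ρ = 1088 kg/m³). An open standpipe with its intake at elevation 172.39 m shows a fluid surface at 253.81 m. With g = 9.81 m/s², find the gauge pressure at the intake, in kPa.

Pressure head ψ = h − z = 253.81 − 172.39 = 81.42 m.
P = ρgψ = 1088 × 9.81 × 81.42 = 869018 Pa ≈ 869 kPa.

P ≈ 869 kPa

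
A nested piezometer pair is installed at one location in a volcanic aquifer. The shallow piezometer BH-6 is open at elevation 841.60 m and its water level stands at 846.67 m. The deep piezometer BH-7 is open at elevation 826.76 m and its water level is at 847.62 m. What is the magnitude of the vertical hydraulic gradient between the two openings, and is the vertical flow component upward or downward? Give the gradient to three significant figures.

|i_v| ≈ 0.0640; vertical flow is upward

Total head at BH-6: h = 846.67 m (water level in the standpipe).
Total head at BH-7: h = 847.62 m.
Δh = h(BH-6) − h(BH-7) = 846.67 − 847.62 = -0.95 m.
Vertical separation Δz = 841.60 − 826.76 = 14.84 m.
|i_v| = |Δh| / Δz = 0.95 / 14.84 = 0.0640.
Head is higher in the deep piezometer, so vertical flow is upward (discharge condition).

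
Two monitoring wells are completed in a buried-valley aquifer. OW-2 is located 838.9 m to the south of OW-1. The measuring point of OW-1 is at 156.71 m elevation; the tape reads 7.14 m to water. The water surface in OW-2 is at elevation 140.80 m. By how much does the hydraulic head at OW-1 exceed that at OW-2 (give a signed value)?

Total head at OW-1: h = 156.71 − 7.14 = 149.57 m.
Total head at OW-2: h = 140.80 m (water level in the piezometer is the total head).
Head difference: h(OW-1) − h(OW-2) = 149.57 − 140.80 = 8.77 m.

Δh ≈ 8.77 m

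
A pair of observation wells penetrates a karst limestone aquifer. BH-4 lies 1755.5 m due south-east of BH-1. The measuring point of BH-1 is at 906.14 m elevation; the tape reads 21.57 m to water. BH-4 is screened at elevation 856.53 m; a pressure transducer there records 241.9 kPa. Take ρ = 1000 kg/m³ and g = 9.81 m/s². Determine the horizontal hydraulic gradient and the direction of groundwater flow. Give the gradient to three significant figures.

Total head at BH-1: h = 906.14 − 21.57 = 884.57 m.
Pressure head at BH-4: ψ = P/(ρg) = 241.9×1000 / (1000 × 9.81) = 24.66 m.
Total head at BH-4: h = z + ψ = 856.53 + 24.66 = 881.19 m.
Head difference: h(BH-1) − h(BH-4) = 884.57 − 881.19 = 3.38 m.
Hydraulic gradient: i = |Δh| / L = 3.38 / 1755.5 = 0.00193.
Flow is from higher to lower head: from BH-1 toward BH-4, i.e. toward the south-east.

i ≈ 0.00193; groundwater flows toward the south-east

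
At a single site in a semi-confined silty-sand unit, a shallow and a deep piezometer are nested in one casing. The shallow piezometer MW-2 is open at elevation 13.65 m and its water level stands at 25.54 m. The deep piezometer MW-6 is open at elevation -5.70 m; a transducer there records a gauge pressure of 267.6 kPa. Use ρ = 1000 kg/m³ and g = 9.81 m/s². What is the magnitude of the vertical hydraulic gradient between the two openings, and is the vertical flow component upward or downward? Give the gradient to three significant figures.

Total head at MW-2: h = 25.54 m (water level in the standpipe).
Pressure head at MW-6: ψ = P/(ρg) = 267.6×1000 / (1000 × 9.81) = 27.28 m.
Total head at MW-6: h = z + ψ = -5.70 + 27.28 = 21.58 m.
Δh = h(MW-2) − h(MW-6) = 25.54 − 21.58 = 3.96 m.
Vertical separation Δz = 13.65 − (-5.70) = 19.35 m.
|i_v| = |Δh| / Δz = 3.96 / 19.35 = 0.205.
Head is higher in the shallow piezometer, so vertical flow is downward (recharge condition).

|i_v| ≈ 0.205; vertical flow is downward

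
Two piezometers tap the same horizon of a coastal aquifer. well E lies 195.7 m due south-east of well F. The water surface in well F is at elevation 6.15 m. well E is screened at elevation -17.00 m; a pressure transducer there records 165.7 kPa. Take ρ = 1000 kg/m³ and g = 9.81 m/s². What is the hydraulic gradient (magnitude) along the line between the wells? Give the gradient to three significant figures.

Total head at well F: h = 6.15 m (water level in the piezometer is the total head).
Pressure head at well E: ψ = P/(ρg) = 165.7×1000 / (1000 × 9.81) = 16.89 m.
Total head at well E: h = z + ψ = -17.00 + 16.89 = -0.11 m.
Head difference: h(well F) − h(well E) = 6.15 − (-0.11) = 6.26 m.
Hydraulic gradient: i = |Δh| / L = 6.26 / 195.7 = 0.0320.

i ≈ 0.0320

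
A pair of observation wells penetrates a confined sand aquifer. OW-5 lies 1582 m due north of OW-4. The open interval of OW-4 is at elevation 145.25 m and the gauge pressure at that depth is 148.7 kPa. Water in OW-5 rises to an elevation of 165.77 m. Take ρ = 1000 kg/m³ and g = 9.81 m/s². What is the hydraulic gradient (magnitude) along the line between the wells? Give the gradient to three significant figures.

Pressure head at OW-4: ψ = P/(ρg) = 148.7×1000 / (1000 × 9.81) = 15.16 m.
Total head at OW-4: h = z + ψ = 145.25 + 15.16 = 160.41 m.
Total head at OW-5: h = 165.77 m (water level in the piezometer is the total head).
Head difference: h(OW-4) − h(OW-5) = 160.41 − 165.77 = -5.36 m.
Hydraulic gradient: i = |Δh| / L = 5.36 / 1582 = 0.00339.

i ≈ 0.00339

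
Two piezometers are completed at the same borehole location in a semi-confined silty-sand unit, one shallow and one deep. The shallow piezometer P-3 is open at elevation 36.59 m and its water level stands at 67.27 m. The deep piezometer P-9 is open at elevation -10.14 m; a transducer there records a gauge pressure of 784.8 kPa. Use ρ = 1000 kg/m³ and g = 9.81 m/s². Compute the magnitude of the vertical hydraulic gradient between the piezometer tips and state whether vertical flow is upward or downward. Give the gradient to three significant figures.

|i_v| ≈ 0.0554; vertical flow is upward

Total head at P-3: h = 67.27 m (water level in the standpipe).
Pressure head at P-9: ψ = P/(ρg) = 784.8×1000 / (1000 × 9.81) = 80.00 m.
Total head at P-9: h = z + ψ = -10.14 + 80.00 = 69.86 m.
Δh = h(P-3) − h(P-9) = 67.27 − 69.86 = -2.59 m.
Vertical separation Δz = 36.59 − (-10.14) = 46.73 m.
|i_v| = |Δh| / Δz = 2.59 / 46.73 = 0.0554.
Head is higher in the deep piezometer, so vertical flow is upward (discharge condition).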